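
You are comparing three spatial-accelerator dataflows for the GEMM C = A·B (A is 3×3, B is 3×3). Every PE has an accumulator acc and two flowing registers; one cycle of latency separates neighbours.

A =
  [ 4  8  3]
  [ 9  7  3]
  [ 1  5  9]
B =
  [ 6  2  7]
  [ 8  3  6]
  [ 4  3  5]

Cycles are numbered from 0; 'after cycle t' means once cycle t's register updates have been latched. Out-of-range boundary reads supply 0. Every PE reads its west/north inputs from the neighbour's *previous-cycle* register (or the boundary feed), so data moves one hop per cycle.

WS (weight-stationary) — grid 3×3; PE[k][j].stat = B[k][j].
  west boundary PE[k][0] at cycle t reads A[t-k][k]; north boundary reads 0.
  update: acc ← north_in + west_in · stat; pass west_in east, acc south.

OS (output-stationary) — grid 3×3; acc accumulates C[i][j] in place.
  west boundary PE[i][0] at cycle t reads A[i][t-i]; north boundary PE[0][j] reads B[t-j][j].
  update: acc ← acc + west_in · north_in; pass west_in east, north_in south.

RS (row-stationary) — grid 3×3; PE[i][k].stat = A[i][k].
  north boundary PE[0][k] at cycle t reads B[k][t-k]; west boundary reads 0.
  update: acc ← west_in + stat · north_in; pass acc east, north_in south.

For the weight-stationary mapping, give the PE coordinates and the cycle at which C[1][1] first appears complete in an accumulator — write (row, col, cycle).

Under WS, C[1][1] lands at PE[2][1]:
  cycle 0: PE[2][1] → acc 0, east 0, south 0
  cycle 1: PE[2][1] → acc 0, east 0, south 0
  cycle 2: PE[2][1] → acc 0, east 0, south 0
  cycle 3: PE[2][1] → acc 41, east 3, south 41
  cycle 4: PE[2][1] → acc 48, east 3, south 48

(row, col, cycle) = (2, 1, 4)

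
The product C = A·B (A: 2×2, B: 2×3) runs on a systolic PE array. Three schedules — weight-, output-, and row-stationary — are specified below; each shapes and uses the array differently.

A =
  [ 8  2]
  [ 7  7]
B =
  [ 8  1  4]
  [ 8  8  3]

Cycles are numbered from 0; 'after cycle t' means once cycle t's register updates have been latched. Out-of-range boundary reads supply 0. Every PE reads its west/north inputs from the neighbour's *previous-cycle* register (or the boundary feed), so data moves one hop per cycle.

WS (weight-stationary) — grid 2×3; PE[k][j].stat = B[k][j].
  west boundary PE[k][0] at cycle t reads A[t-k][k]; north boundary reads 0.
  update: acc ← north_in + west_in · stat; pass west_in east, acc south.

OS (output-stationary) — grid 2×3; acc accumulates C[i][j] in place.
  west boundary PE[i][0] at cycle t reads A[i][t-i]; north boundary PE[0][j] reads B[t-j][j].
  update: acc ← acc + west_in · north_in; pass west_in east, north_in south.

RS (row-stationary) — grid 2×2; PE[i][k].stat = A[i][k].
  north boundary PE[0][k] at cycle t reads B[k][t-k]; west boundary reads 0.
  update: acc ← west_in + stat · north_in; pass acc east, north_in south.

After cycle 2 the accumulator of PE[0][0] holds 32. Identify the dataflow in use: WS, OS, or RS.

WS (2×3 grid), PE[0][0]:
  0: (0,0).acc=64  regs=<8,64>
  1: (0,0).acc=56  regs=<7,56>
  2: (0,0).acc=0  regs=<0,0>
OS (2×3 grid), PE[0][0]:
  0: (0,0).acc=64  regs=<8,8>
  1: (0,0).acc=80  regs=<2,8>
  2: (0,0).acc=80  regs=<0,0>
RS (2×2 grid), PE[0][0]:
  0: (0,0).acc=64  regs=<64,8>
  1: (0,0).acc=8  regs=<8,1>
  2: (0,0).acc=32  regs=<32,4>

dataflow = RS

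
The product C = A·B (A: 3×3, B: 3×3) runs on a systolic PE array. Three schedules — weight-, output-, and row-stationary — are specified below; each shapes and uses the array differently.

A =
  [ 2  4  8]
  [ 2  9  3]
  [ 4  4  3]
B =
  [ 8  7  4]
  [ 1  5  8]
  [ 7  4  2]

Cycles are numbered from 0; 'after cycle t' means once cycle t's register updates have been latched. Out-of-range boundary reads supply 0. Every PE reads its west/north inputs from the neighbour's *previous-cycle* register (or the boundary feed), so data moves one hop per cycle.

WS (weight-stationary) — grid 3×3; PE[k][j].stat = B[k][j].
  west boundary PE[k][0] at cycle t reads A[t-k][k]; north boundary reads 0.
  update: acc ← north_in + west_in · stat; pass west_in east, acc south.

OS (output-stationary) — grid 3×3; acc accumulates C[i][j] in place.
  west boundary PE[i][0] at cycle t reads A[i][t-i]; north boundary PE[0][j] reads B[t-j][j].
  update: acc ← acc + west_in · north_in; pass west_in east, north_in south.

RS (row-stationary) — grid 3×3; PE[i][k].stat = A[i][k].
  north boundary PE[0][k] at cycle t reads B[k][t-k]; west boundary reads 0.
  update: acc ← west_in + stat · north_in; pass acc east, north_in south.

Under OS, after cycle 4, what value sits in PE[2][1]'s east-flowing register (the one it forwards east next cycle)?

OS (3×3). Following PE[2][1] plus its west/north inputs:
  cycle 0: PE[1][1] → acc 0, east 0, south 0
  cycle 0: PE[2][0] → acc 0, east 0, south 0
  cycle 0: PE[2][1] → acc 0, east 0, south 0
  cycle 1: PE[1][1] → acc 0, east 0, south 0
  cycle 1: PE[2][0] → acc 0, east 0, south 0
  cycle 1: PE[2][1] → acc 0, east 0, south 0
  cycle 2: PE[1][1] → acc 14, east 2, south 7
  cycle 2: PE[2][0] → acc 32, east 4, south 8
  cycle 2: PE[2][1] → acc 0, east 0, south 0
  cycle 3: PE[1][1] → acc 59, east 9, south 5
  cycle 3: PE[2][0] → acc 36, east 4, south 1
  cycle 3: PE[2][1] → acc 28, east 4, south 7
  cycle 4: PE[1][1] → acc 71, east 3, south 4
  cycle 4: PE[2][0] → acc 57, east 3, south 7
  cycle 4: PE[2][1] → acc 48, east 4, south 5

register = 4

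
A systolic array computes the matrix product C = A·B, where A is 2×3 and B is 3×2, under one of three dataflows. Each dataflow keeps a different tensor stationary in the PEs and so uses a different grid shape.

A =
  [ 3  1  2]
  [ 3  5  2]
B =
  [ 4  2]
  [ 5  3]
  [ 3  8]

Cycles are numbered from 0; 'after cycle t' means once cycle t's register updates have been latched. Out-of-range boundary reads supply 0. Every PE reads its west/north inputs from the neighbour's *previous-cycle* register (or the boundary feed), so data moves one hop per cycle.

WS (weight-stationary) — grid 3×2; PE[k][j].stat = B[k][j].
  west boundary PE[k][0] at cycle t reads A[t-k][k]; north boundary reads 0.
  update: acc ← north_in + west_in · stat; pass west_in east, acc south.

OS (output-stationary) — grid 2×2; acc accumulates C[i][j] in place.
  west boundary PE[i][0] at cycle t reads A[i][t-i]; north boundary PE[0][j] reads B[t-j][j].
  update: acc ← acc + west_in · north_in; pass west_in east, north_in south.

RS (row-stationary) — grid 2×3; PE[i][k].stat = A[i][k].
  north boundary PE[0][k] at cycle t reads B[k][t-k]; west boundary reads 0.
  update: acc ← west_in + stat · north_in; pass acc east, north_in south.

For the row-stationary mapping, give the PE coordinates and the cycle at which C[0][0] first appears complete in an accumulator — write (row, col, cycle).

(row, col, cycle) = (0, 2, 2)

RS — PE[0][2] is where C[0][0] collects:
  after 0 — PE[0][2] acc=0, pass-E 0, pass-S 0
  after 1 — PE[0][2] acc=0, pass-E 0, pass-S 0
  after 2 — PE[0][2] acc=23, pass-E 23, pass-S 3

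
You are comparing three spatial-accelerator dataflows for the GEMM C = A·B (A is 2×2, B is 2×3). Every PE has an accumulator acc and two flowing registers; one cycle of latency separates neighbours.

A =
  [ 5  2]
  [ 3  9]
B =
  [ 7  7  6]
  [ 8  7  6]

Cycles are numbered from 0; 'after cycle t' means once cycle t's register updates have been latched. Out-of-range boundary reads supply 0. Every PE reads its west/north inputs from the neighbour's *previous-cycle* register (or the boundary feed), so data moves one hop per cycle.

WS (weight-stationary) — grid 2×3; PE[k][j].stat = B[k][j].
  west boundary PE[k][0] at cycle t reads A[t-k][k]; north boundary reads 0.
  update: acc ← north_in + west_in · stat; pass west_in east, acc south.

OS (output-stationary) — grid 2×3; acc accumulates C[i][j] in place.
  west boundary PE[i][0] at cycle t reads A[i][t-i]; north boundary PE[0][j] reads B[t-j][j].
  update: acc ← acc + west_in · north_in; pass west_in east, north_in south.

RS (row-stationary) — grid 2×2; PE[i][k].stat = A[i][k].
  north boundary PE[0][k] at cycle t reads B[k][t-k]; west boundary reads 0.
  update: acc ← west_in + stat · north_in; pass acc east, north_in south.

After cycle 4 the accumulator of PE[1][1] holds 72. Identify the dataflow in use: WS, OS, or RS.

— WS: 2×3; PE[1][1] trace:
  @0  [1,1]  acc 0  |  →0  ↓0
  @1  [1,1]  acc 0  |  →0  ↓0
  @2  [1,1]  acc 49  |  →2  ↓49
  @3  [1,1]  acc 84  |  →9  ↓84
  @4  [1,1]  acc 0  |  →0  ↓0
— OS: 2×3; PE[1][1] trace:
  @0  [1,1]  acc 0  |  →0  ↓0
  @1  [1,1]  acc 0  |  →0  ↓0
  @2  [1,1]  acc 21  |  →3  ↓7
  @3  [1,1]  acc 84  |  →9  ↓7
  @4  [1,1]  acc 84  |  →0  ↓0
— RS: 2×2; PE[1][1] trace:
  @0  [1,1]  acc 0  |  →0  ↓0
  @1  [1,1]  acc 0  |  →0  ↓0
  @2  [1,1]  acc 93  |  →93  ↓8
  @3  [1,1]  acc 84  |  →84  ↓7
  @4  [1,1]  acc 72  |  →72  ↓6

dataflow = RS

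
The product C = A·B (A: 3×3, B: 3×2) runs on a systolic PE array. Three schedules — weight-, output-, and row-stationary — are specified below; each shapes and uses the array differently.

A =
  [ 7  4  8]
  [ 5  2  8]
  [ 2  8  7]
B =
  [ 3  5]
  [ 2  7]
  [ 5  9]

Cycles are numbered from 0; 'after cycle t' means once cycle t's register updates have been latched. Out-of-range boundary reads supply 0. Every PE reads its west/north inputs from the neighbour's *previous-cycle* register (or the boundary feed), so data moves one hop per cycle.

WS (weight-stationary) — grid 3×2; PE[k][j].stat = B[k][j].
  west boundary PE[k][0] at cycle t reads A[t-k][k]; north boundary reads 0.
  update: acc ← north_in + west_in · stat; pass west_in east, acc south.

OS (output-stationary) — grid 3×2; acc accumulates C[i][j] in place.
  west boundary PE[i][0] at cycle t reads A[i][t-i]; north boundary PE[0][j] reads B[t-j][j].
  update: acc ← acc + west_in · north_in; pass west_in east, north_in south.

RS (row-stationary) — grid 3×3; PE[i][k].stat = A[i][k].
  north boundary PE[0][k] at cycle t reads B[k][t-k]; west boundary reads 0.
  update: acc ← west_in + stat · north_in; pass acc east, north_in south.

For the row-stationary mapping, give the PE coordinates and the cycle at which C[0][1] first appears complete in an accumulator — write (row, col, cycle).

RS: C[0][1] accumulates in PE[0][2]:
  t=0 PE[0][2]: acc=0 h=0 v=0
  t=1 PE[0][2]: acc=0 h=0 v=0
  t=2 PE[0][2]: acc=69 h=69 v=5
  t=3 PE[0][2]: acc=135 h=135 v=9

(row, col, cycle) = (0, 2, 3)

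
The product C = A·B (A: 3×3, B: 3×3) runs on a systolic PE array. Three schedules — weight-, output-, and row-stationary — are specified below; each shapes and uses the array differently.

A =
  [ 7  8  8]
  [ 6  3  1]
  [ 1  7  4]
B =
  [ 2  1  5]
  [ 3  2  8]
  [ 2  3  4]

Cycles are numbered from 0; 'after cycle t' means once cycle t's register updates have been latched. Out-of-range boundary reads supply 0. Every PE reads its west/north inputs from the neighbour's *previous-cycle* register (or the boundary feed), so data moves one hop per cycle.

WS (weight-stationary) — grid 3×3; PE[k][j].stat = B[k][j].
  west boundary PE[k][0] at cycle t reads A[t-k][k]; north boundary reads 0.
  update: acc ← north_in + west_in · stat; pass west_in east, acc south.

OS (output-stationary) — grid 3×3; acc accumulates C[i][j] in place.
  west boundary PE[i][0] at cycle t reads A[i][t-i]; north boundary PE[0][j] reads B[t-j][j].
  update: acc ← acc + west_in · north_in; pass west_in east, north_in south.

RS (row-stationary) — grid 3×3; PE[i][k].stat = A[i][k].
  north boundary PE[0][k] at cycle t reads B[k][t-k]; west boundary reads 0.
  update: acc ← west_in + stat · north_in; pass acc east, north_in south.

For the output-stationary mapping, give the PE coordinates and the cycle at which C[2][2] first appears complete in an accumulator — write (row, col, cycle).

OS — PE[2][2] is where C[2][2] collects:
  0: (2,2).acc=0  regs=<0,0>
  1: (2,2).acc=0  regs=<0,0>
  2: (2,2).acc=0  regs=<0,0>
  3: (2,2).acc=0  regs=<0,0>
  4: (2,2).acc=5  regs=<1,5>
  5: (2,2).acc=61  regs=<7,8>
  6: (2,2).acc=77  regs=<4,4>

(row, col, cycle) = (2, 2, 6)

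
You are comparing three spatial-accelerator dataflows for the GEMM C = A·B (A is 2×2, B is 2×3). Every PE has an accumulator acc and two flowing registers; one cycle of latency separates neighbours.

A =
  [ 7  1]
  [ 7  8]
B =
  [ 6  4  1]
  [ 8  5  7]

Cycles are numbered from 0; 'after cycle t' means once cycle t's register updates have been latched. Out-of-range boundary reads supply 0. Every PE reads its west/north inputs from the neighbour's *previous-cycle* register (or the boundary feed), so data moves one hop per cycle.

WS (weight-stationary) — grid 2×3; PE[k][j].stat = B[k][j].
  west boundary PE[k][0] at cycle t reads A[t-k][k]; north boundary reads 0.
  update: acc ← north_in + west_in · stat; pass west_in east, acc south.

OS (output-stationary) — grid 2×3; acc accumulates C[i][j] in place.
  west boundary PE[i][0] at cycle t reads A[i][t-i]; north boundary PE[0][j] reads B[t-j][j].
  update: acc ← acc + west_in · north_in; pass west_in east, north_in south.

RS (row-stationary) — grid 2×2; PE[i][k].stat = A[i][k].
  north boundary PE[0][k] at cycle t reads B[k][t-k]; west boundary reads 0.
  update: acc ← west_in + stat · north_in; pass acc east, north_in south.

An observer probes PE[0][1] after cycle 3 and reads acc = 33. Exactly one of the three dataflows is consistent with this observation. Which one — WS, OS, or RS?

dataflow = OS

— WS: 2×3; PE[0][1] trace:
  [0] (0,1) acc=0 (h:0 v:0)
  [1] (0,1) acc=28 (h:7 v:28)
  [2] (0,1) acc=28 (h:7 v:28)
  [3] (0,1) acc=0 (h:0 v:0)
— OS: 2×3; PE[0][1] trace:
  [0] (0,1) acc=0 (h:0 v:0)
  [1] (0,1) acc=28 (h:7 v:4)
  [2] (0,1) acc=33 (h:1 v:5)
  [3] (0,1) acc=33 (h:0 v:0)
— RS: 2×2; PE[0][1] trace:
  [0] (0,1) acc=0 (h:0 v:0)
  [1] (0,1) acc=50 (h:50 v:8)
  [2] (0,1) acc=33 (h:33 v:5)
  [3] (0,1) acc=14 (h:14 v:7)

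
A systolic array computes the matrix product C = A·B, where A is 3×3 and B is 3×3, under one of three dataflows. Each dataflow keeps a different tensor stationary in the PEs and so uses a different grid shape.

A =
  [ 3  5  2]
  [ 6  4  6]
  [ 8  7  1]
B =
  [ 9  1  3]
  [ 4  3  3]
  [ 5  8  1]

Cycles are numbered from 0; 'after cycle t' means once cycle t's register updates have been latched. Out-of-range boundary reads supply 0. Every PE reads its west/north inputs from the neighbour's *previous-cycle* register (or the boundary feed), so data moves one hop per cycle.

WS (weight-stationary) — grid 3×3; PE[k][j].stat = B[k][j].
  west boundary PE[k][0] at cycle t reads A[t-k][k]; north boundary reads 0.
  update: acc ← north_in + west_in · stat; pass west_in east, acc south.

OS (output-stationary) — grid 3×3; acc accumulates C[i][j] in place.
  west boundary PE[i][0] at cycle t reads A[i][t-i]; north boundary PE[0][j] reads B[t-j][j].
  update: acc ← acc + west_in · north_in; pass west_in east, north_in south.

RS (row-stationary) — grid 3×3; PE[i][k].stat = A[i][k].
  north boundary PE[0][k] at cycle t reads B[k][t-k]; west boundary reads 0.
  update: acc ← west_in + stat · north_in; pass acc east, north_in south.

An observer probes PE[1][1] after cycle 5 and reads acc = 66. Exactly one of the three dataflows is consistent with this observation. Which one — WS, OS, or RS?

dataflow = OS

WS (3×3 grid), PE[1][1]:
  cycle 0: PE[1][1] → acc 0, east 0, south 0
  cycle 1: PE[1][1] → acc 0, east 0, south 0
  cycle 2: PE[1][1] → acc 18, east 5, south 18
  cycle 3: PE[1][1] → acc 18, east 4, south 18
  cycle 4: PE[1][1] → acc 29, east 7, south 29
  cycle 5: PE[1][1] → acc 0, east 0, south 0
OS (3×3 grid), PE[1][1]:
  cycle 0: PE[1][1] → acc 0, east 0, south 0
  cycle 1: PE[1][1] → acc 0, east 0, south 0
  cycle 2: PE[1][1] → acc 6, east 6, south 1
  cycle 3: PE[1][1] → acc 18, east 4, south 3
  cycle 4: PE[1][1] → acc 66, east 6, south 8
  cycle 5: PE[1][1] → acc 66, east 0, south 0
RS (3×3 grid), PE[1][1]:
  cycle 0: PE[1][1] → acc 0, east 0, south 0
  cycle 1: PE[1][1] → acc 0, east 0, south 0
  cycle 2: PE[1][1] → acc 70, east 70, south 4
  cycle 3: PE[1][1] → acc 18, east 18, south 3
  cycle 4: PE[1][1] → acc 30, east 30, south 3
  cycle 5: PE[1][1] → acc 0, east 0, south 0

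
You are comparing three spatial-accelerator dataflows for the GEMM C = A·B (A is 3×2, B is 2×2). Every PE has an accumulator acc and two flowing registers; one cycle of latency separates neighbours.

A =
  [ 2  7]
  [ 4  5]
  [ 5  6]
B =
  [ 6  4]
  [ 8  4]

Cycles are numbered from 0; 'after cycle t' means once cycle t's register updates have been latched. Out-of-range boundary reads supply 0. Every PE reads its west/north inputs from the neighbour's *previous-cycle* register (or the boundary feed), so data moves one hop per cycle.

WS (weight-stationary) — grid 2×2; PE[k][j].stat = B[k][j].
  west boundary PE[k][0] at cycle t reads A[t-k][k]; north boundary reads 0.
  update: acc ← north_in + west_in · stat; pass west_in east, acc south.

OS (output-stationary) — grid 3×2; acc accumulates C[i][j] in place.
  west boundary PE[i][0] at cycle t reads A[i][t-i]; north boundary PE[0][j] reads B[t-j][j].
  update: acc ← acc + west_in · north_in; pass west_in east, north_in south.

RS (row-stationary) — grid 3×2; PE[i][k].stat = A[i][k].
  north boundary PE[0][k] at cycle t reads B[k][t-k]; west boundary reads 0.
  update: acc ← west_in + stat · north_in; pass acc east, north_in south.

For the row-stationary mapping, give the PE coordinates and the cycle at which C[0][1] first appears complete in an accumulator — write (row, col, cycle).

(row, col, cycle) = (0, 1, 2)

Under RS, C[0][1] lands at PE[0][1]:
  @0  [0,1]  acc 0  |  →0  ↓0
  @1  [0,1]  acc 68  |  →68  ↓8
  @2  [0,1]  acc 36  |  →36  ↓4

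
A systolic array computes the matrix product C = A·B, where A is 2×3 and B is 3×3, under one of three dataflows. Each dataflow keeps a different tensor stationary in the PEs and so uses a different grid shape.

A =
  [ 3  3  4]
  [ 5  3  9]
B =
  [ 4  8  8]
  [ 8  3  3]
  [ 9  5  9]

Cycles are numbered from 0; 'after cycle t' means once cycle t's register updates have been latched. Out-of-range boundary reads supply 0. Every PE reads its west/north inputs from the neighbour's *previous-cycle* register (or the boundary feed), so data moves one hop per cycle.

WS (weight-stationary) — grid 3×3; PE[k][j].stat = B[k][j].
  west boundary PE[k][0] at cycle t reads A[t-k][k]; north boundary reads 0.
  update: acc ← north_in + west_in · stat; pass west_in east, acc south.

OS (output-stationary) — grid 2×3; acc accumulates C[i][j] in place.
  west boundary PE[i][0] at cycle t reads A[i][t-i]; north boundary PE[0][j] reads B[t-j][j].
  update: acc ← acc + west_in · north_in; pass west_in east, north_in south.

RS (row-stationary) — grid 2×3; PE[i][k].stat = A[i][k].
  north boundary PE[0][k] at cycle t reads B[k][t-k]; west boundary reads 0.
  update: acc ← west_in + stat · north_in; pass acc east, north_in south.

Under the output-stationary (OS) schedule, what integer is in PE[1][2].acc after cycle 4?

OS (2×3). Following PE[1][2] plus its west/north inputs:
  t=0 PE[0][2]: acc=0 h=0 v=0
  t=0 PE[1][1]: acc=0 h=0 v=0
  t=0 PE[1][2]: acc=0 h=0 v=0
  t=1 PE[0][2]: acc=0 h=0 v=0
  t=1 PE[1][1]: acc=0 h=0 v=0
  t=1 PE[1][2]: acc=0 h=0 v=0
  t=2 PE[0][2]: acc=24 h=3 v=8
  t=2 PE[1][1]: acc=40 h=5 v=8
  t=2 PE[1][2]: acc=0 h=0 v=0
  t=3 PE[0][2]: acc=33 h=3 v=3
  t=3 PE[1][1]: acc=49 h=3 v=3
  t=3 PE[1][2]: acc=40 h=5 v=8
  t=4 PE[0][2]: acc=69 h=4 v=9
  t=4 PE[1][1]: acc=94 h=9 v=5
  t=4 PE[1][2]: acc=49 h=3 v=3

PE[1][2].acc = 49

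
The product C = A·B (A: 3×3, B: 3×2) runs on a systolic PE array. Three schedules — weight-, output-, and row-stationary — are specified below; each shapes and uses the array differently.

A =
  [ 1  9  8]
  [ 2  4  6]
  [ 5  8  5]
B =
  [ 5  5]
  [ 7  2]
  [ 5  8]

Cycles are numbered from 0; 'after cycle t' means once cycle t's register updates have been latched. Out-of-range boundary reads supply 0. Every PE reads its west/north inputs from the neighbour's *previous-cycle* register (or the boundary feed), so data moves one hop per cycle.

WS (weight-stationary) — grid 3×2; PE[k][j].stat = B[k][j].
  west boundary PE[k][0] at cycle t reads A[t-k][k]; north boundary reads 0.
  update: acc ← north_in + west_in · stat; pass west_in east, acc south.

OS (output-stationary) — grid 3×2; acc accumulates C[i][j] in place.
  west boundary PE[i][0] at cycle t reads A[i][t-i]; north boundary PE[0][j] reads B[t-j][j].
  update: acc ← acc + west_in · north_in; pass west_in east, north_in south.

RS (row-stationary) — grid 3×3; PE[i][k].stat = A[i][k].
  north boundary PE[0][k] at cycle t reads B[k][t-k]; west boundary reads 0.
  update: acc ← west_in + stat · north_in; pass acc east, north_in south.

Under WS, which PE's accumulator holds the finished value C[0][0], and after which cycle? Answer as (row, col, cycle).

WS: C[0][0] accumulates in PE[2][0]:
  c0 r2c0: 0 / 0 / 0
  c1 r2c0: 0 / 0 / 0
  c2 r2c0: 108 / 8 / 108

(row, col, cycle) = (2, 0, 2)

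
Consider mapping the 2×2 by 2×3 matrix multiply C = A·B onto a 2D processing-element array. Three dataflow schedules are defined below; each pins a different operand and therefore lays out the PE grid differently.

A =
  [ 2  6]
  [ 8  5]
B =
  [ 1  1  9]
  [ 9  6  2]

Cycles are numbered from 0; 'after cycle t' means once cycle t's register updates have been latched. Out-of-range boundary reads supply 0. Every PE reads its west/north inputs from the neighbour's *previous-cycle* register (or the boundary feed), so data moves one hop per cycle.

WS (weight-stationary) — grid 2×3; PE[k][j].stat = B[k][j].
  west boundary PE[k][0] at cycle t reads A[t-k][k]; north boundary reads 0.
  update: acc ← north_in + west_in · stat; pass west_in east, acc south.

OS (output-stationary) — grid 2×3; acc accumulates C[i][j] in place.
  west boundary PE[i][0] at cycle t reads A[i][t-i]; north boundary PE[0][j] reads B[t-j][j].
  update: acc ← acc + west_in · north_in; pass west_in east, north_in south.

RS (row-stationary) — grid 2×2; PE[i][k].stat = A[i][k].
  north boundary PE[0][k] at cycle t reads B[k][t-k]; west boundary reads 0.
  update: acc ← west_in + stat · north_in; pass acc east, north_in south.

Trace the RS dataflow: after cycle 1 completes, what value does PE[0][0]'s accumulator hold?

PE[0][0].acc = 2

Tracing RS — 2×2 array, target PE[0][0]:
  [0] (0,0) acc=2 (h:2 v:1)
  [1] (0,0) acc=2 (h:2 v:1)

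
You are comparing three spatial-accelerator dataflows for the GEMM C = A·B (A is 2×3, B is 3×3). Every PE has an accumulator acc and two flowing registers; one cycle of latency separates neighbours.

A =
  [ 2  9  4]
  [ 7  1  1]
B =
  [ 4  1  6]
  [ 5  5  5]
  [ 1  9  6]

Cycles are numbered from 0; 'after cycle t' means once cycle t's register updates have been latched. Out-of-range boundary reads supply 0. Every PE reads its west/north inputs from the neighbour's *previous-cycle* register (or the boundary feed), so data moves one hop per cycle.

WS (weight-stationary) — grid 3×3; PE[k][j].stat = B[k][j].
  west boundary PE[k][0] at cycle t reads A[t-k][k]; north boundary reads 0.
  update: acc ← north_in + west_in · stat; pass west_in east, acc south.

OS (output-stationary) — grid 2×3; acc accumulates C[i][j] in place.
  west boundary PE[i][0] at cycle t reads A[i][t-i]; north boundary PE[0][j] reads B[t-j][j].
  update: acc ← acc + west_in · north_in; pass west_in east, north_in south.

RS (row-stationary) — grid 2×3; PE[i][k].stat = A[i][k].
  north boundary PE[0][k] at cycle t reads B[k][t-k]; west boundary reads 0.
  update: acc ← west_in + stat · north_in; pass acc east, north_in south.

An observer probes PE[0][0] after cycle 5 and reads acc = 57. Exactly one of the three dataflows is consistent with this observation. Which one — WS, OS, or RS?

dataflow = OS

WS (3×3 grid), PE[0][0]:
  0: (0,0).acc=8  regs=<2,8>
  1: (0,0).acc=28  regs=<7,28>
  2: (0,0).acc=0  regs=<0,0>
  3: (0,0).acc=0  regs=<0,0>
  4: (0,0).acc=0  regs=<0,0>
  5: (0,0).acc=0  regs=<0,0>
OS (2×3 grid), PE[0][0]:
  0: (0,0).acc=8  regs=<2,4>
  1: (0,0).acc=53  regs=<9,5>
  2: (0,0).acc=57  regs=<4,1>
  3: (0,0).acc=57  regs=<0,0>
  4: (0,0).acc=57  regs=<0,0>
  5: (0,0).acc=57  regs=<0,0>
RS (2×3 grid), PE[0][0]:
  0: (0,0).acc=8  regs=<8,4>
  1: (0,0).acc=2  regs=<2,1>
  2: (0,0).acc=12  regs=<12,6>
  3: (0,0).acc=0  regs=<0,0>
  4: (0,0).acc=0  regs=<0,0>
  5: (0,0).acc=0  regs=<0,0>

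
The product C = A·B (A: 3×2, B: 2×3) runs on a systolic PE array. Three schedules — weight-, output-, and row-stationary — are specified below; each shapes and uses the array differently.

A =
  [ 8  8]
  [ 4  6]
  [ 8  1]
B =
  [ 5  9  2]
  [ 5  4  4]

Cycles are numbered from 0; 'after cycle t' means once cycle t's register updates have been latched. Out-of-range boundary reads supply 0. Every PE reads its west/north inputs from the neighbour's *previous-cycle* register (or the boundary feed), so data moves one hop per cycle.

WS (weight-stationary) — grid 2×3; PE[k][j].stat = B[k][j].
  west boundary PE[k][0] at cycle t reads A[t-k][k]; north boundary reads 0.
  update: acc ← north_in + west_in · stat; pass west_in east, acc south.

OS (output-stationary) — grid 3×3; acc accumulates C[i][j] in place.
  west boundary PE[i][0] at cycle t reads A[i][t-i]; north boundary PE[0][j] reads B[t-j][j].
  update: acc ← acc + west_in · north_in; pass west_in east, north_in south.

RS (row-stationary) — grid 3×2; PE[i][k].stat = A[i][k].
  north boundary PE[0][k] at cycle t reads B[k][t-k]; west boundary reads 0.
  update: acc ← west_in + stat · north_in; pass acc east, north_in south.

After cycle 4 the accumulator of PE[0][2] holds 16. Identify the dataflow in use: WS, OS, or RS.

— WS: 2×3; PE[0][2] trace:
  @0  [0,2]  acc 0  |  →0  ↓0
  @1  [0,2]  acc 0  |  →0  ↓0
  @2  [0,2]  acc 16  |  →8  ↓16
  @3  [0,2]  acc 8  |  →4  ↓8
  @4  [0,2]  acc 16  |  →8  ↓16
— OS: 3×3; PE[0][2] trace:
  @0  [0,2]  acc 0  |  →0  ↓0
  @1  [0,2]  acc 0  |  →0  ↓0
  @2  [0,2]  acc 16  |  →8  ↓2
  @3  [0,2]  acc 48  |  →8  ↓4
  @4  [0,2]  acc 48  |  →0  ↓0
RS (3×2): PE[0][2] does not exist.

dataflow = WS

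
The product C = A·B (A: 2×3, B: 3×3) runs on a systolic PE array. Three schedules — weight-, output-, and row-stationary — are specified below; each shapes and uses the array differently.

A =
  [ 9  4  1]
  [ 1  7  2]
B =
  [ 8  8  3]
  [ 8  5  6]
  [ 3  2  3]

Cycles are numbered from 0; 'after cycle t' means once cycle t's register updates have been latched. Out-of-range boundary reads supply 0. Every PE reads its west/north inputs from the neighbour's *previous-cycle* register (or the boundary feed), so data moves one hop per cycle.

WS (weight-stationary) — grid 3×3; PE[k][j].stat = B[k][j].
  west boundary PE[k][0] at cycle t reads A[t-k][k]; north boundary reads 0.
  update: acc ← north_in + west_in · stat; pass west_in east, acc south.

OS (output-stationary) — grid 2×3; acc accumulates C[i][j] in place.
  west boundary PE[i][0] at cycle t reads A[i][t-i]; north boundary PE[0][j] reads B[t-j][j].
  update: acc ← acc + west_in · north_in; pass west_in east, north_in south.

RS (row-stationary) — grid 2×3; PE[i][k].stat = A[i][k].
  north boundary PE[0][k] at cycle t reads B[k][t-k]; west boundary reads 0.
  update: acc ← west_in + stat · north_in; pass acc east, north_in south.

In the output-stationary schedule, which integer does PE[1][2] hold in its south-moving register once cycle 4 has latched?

register = 6

Tracing OS — 2×3 array, target PE[1][2]:
  [0] (0,2) acc=0 (h:0 v:0)
  [0] (1,1) acc=0 (h:0 v:0)
  [0] (1,2) acc=0 (h:0 v:0)
  [1] (0,2) acc=0 (h:0 v:0)
  [1] (1,1) acc=0 (h:0 v:0)
  [1] (1,2) acc=0 (h:0 v:0)
  [2] (0,2) acc=27 (h:9 v:3)
  [2] (1,1) acc=8 (h:1 v:8)
  [2] (1,2) acc=0 (h:0 v:0)
  [3] (0,2) acc=51 (h:4 v:6)
  [3] (1,1) acc=43 (h:7 v:5)
  [3] (1,2) acc=3 (h:1 v:3)
  [4] (0,2) acc=54 (h:1 v:3)
  [4] (1,1) acc=47 (h:2 v:2)
  [4] (1,2) acc=45 (h:7 v:6)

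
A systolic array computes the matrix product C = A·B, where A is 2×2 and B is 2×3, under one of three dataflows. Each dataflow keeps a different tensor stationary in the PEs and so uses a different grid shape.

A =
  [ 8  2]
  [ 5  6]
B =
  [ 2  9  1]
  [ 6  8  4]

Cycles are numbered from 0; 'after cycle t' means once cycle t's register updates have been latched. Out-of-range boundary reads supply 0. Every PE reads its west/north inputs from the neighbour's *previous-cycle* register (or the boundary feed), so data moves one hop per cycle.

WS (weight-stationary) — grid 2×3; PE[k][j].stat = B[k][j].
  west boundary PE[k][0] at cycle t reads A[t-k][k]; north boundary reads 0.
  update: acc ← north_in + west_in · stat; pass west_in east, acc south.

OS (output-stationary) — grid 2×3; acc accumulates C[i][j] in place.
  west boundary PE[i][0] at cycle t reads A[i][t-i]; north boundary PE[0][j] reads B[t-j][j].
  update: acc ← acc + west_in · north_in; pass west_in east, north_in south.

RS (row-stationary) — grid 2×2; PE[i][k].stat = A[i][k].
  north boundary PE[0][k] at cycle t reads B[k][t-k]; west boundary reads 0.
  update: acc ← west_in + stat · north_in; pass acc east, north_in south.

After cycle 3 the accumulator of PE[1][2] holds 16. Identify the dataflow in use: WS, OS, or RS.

WS [2×3] PE[1][2] across cycles:
  t=0 PE[1][2]: acc=0 h=0 v=0
  t=1 PE[1][2]: acc=0 h=0 v=0
  t=2 PE[1][2]: acc=0 h=0 v=0
  t=3 PE[1][2]: acc=16 h=2 v=16
OS [2×3] PE[1][2] across cycles:
  t=0 PE[1][2]: acc=0 h=0 v=0
  t=1 PE[1][2]: acc=0 h=0 v=0
  t=2 PE[1][2]: acc=0 h=0 v=0
  t=3 PE[1][2]: acc=5 h=5 v=1
— RS: 2×2 array has no PE[1][2].

dataflow = WS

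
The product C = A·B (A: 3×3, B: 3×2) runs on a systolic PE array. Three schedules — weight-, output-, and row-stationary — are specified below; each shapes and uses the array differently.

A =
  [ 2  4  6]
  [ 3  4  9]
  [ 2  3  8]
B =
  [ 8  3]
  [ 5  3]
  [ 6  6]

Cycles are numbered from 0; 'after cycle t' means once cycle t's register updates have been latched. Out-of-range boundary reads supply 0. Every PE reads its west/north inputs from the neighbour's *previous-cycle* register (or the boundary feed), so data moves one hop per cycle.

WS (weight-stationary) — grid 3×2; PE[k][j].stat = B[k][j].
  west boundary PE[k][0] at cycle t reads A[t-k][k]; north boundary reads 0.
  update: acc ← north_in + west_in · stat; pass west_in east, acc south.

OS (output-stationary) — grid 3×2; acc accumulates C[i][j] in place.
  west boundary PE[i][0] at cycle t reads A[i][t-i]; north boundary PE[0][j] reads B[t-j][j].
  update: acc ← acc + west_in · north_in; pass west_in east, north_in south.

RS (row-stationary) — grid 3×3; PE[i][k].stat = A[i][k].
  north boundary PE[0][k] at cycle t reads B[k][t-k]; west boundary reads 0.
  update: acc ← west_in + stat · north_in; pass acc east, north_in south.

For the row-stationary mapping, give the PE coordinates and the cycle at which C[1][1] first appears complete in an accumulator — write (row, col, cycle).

(row, col, cycle) = (1, 2, 4)

RS: C[1][1] accumulates in PE[1][2]:
  step 0 · PE1,2: acc=0; fwd→0 fwd↓0
  step 1 · PE1,2: acc=0; fwd→0 fwd↓0
  step 2 · PE1,2: acc=0; fwd→0 fwd↓0
  step 3 · PE1,2: acc=98; fwd→98 fwd↓6
  step 4 · PE1,2: acc=75; fwd→75 fwd↓6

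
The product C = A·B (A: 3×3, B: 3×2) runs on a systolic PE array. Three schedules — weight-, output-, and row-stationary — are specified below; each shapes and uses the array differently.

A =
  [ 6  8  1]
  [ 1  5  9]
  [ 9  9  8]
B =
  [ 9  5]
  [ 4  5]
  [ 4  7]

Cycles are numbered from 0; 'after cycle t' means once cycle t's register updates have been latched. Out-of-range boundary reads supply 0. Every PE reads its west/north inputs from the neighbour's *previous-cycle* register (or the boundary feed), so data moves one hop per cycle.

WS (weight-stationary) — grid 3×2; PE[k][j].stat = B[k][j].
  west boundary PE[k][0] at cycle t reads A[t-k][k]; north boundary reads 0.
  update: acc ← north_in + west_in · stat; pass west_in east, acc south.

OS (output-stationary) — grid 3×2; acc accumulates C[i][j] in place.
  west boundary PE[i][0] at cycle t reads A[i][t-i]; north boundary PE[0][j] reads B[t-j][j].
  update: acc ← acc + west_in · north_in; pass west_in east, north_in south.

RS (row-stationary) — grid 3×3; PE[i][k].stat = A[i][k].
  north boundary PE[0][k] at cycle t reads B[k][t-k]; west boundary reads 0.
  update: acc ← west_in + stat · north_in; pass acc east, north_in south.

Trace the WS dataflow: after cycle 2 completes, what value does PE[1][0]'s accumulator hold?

WS (3×2). Following PE[1][0] plus its west/north inputs:
  @0  [0,0]  acc 54  |  →6  ↓54
  @0  [1,0]  acc 0  |  →0  ↓0
  @1  [0,0]  acc 9  |  →1  ↓9
  @1  [1,0]  acc 86  |  →8  ↓86
  @2  [0,0]  acc 81  |  →9  ↓81
  @2  [1,0]  acc 29  |  →5  ↓29

PE[1][0].acc = 29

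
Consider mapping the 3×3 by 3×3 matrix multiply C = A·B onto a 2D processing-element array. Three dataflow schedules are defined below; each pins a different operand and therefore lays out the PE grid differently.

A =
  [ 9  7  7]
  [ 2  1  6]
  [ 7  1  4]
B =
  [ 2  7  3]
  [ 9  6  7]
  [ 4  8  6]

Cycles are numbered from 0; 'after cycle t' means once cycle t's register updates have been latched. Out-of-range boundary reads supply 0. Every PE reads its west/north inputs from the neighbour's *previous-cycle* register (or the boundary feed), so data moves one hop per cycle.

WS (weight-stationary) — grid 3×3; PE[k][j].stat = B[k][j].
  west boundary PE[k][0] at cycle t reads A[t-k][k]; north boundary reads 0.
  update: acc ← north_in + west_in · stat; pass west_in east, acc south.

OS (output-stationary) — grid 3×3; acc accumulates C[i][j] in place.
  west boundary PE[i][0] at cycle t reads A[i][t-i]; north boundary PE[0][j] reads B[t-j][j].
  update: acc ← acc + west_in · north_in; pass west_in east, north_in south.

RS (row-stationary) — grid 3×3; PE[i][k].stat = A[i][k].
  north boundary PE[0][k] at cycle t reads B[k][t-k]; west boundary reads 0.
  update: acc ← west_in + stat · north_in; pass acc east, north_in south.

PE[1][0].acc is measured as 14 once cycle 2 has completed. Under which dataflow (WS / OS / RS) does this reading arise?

— WS: 3×3; PE[1][0] trace:
  0: (1,0).acc=0  regs=<0,0>
  1: (1,0).acc=81  regs=<7,81>
  2: (1,0).acc=13  regs=<1,13>
— OS: 3×3; PE[1][0] trace:
  0: (1,0).acc=0  regs=<0,0>
  1: (1,0).acc=4  regs=<2,2>
  2: (1,0).acc=13  regs=<1,9>
— RS: 3×3; PE[1][0] trace:
  0: (1,0).acc=0  regs=<0,0>
  1: (1,0).acc=4  regs=<4,2>
  2: (1,0).acc=14  regs=<14,7>

dataflow = RS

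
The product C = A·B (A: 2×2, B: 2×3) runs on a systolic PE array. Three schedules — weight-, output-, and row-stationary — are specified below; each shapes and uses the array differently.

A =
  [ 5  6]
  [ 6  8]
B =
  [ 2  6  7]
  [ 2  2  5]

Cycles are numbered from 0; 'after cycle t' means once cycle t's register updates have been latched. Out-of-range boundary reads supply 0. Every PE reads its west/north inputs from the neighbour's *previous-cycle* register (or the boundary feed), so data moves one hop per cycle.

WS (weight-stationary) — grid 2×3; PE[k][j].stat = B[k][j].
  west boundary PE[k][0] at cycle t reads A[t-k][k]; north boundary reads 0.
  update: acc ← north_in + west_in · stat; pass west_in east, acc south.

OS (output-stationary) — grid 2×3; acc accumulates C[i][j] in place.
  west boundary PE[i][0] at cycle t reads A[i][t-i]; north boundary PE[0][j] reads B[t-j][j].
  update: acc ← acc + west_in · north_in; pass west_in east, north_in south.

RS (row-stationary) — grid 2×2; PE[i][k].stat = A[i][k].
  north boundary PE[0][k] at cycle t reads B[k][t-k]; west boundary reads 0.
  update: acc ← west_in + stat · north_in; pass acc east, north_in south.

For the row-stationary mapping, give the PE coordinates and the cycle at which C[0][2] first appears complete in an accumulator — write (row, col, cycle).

RS — PE[0][1] is where C[0][2] collects:
  step 0 · PE0,1: acc=0; fwd→0 fwd↓0
  step 1 · PE0,1: acc=22; fwd→22 fwd↓2
  step 2 · PE0,1: acc=42; fwd→42 fwd↓2
  step 3 · PE0,1: acc=65; fwd→65 fwd↓5

(row, col, cycle) = (0, 1, 3)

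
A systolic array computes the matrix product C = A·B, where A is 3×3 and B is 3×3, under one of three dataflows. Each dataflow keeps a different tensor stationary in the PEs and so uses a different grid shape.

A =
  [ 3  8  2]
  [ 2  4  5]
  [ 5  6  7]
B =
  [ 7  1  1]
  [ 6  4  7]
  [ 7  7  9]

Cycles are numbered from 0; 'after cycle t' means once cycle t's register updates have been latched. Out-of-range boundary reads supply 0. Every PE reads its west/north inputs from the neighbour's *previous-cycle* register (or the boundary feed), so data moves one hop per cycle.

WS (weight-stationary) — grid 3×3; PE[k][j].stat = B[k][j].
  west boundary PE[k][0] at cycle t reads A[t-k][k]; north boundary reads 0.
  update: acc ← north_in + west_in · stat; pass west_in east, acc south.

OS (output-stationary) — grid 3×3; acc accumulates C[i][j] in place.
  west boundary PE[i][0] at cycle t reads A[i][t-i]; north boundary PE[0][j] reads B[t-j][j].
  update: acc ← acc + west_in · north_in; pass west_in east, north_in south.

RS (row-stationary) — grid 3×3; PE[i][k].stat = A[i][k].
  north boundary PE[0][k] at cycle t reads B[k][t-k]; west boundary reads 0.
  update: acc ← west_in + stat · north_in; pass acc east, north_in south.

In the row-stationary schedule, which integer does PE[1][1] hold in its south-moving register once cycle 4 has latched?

register = 7

RS 3×3: PE[1][1] cycle-by-cycle (with neighbour feeds):
  @0  [0,1]  acc 0  |  →0  ↓0
  @0  [1,0]  acc 0  |  →0  ↓0
  @0  [1,1]  acc 0  |  →0  ↓0
  @1  [0,1]  acc 69  |  →69  ↓6
  @1  [1,0]  acc 14  |  →14  ↓7
  @1  [1,1]  acc 0  |  →0  ↓0
  @2  [0,1]  acc 35  |  →35  ↓4
  @2  [1,0]  acc 2  |  →2  ↓1
  @2  [1,1]  acc 38  |  →38  ↓6
  @3  [0,1]  acc 59  |  →59  ↓7
  @3  [1,0]  acc 2  |  →2  ↓1
  @3  [1,1]  acc 18  |  →18  ↓4
  @4  [0,1]  acc 0  |  →0  ↓0
  @4  [1,0]  acc 0  |  →0  ↓0
  @4  [1,1]  acc 30  |  →30  ↓7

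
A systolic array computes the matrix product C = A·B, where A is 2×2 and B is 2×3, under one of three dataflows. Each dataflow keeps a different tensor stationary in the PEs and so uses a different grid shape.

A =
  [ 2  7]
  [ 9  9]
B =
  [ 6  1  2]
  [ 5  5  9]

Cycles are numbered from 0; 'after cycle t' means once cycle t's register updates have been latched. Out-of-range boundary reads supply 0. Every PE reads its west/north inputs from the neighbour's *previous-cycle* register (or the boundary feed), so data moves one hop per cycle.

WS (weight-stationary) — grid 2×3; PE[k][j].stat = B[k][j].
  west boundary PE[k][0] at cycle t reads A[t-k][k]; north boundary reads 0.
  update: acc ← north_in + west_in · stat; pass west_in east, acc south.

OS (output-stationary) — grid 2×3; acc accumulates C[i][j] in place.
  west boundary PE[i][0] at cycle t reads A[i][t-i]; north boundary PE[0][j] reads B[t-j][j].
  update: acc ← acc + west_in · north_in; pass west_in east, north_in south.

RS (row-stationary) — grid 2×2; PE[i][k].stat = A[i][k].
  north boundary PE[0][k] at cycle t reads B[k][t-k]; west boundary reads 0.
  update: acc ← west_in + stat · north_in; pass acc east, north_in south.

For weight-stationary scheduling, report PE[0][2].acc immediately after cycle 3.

PE[0][2].acc = 18

Tracing WS — 2×3 array, target PE[0][2]:
  0: (0,1).acc=0  regs=<0,0>
  0: (0,2).acc=0  regs=<0,0>
  1: (0,1).acc=2  regs=<2,2>
  1: (0,2).acc=0  regs=<0,0>
  2: (0,1).acc=9  regs=<9,9>
  2: (0,2).acc=4  regs=<2,4>
  3: (0,1).acc=0  regs=<0,0>
  3: (0,2).acc=18  regs=<9,18>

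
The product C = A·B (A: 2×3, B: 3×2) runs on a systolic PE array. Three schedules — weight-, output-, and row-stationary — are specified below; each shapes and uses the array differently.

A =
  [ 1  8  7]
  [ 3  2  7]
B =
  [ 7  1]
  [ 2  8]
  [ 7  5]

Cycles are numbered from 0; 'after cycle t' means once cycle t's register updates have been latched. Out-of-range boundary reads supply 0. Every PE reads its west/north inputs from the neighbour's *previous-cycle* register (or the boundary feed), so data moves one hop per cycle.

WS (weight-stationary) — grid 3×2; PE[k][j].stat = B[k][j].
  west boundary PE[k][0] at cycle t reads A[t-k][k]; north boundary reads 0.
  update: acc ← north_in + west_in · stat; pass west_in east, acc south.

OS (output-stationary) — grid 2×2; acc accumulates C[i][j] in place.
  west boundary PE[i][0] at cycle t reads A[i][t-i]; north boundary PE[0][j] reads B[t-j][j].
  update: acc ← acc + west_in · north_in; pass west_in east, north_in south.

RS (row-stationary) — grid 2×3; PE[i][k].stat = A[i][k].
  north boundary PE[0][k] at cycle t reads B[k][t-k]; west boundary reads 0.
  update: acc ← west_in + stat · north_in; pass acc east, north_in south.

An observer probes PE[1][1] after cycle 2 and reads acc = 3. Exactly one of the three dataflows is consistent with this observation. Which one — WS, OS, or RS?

— WS: 3×2; PE[1][1] trace:
  step 0 · PE1,1: acc=0; fwd→0 fwd↓0
  step 1 · PE1,1: acc=0; fwd→0 fwd↓0
  step 2 · PE1,1: acc=65; fwd→8 fwd↓65
— OS: 2×2; PE[1][1] trace:
  step 0 · PE1,1: acc=0; fwd→0 fwd↓0
  step 1 · PE1,1: acc=0; fwd→0 fwd↓0
  step 2 · PE1,1: acc=3; fwd→3 fwd↓1
— RS: 2×3; PE[1][1] trace:
  step 0 · PE1,1: acc=0; fwd→0 fwd↓0
  step 1 · PE1,1: acc=0; fwd→0 fwd↓0
  step 2 · PE1,1: acc=25; fwd→25 fwd↓2

dataflow = OS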